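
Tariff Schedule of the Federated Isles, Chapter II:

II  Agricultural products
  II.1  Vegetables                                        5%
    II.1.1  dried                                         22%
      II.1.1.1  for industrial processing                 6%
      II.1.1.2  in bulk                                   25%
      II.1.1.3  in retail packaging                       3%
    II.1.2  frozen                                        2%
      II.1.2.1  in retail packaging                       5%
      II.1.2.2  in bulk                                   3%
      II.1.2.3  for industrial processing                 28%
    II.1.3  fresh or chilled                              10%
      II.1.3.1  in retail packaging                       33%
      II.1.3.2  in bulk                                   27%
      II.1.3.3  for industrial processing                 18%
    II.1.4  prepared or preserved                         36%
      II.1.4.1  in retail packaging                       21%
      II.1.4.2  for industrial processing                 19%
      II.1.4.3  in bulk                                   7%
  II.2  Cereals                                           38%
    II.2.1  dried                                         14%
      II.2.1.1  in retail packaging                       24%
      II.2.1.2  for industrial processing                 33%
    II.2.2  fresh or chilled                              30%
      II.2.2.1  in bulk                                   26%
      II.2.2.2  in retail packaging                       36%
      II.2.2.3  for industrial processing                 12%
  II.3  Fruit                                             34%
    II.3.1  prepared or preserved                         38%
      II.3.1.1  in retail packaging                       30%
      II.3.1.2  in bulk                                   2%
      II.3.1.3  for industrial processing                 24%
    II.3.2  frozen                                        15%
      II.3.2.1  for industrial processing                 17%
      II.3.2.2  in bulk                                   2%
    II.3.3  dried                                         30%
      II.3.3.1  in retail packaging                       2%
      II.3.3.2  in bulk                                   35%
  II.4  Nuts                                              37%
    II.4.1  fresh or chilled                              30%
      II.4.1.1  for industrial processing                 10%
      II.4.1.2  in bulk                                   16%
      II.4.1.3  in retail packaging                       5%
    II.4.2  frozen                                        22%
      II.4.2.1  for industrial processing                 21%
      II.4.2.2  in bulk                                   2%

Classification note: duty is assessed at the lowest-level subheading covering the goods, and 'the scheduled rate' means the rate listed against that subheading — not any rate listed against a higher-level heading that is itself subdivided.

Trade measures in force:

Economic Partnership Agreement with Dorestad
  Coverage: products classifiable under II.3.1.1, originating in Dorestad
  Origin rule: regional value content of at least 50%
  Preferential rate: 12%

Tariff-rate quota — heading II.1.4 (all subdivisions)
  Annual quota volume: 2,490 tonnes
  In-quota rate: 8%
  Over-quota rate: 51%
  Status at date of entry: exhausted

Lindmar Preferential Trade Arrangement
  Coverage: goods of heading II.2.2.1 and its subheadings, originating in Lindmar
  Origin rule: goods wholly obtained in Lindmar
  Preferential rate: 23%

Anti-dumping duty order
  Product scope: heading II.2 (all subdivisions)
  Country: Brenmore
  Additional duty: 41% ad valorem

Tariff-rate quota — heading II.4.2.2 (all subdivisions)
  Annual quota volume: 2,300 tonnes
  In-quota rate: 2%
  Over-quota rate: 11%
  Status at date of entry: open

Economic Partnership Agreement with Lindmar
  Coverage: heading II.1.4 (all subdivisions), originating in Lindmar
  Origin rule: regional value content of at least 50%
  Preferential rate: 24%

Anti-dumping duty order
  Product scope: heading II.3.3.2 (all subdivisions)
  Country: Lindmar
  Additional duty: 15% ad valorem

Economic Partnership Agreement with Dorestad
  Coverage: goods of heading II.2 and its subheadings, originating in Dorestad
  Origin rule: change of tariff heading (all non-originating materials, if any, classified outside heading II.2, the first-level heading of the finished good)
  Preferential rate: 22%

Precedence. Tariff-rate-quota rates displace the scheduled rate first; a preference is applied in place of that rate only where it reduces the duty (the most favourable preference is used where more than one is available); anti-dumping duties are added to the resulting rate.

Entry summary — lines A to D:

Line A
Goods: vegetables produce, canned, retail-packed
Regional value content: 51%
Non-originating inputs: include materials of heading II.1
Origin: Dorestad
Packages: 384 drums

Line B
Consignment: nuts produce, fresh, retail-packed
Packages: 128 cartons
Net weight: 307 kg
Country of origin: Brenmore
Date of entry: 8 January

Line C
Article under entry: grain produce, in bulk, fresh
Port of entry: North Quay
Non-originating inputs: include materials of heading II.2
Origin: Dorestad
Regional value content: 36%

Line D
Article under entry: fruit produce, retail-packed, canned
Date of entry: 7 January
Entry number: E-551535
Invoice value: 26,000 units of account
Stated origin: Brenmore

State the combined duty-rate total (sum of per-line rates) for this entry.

Line A: vegetables → II.1; canned → II.1.4; retail-packed → II.1.4.1. Scheduled 21%. quota on II.1.4 exhausted → over-quota 51%; Dorestad agreement on II.3.1.1: II.1.4.1 not covered; Dorestad agreement on II.2: II.1.4.1 not covered. → 51%.
Line B: nuts → II.4; fresh → II.4.1; retail-packed → II.4.1.3. Scheduled 5%. No special measure applies. → 5%.
Line C: grain → II.2; fresh → II.2.2; in bulk → II.2.2.1. Scheduled 26%. Dorestad agreement on II.3.1.1: II.2.2.1 not covered; Dorestad agreement on II.2: CTH not met. → 26%.
Line D: fruit → II.3; canned → II.3.1; retail-packed → II.3.1.1. Scheduled 30%. No special measure applies. → 30%.
Sum: 51% + 5% + 26% + 30% = 112%.

112%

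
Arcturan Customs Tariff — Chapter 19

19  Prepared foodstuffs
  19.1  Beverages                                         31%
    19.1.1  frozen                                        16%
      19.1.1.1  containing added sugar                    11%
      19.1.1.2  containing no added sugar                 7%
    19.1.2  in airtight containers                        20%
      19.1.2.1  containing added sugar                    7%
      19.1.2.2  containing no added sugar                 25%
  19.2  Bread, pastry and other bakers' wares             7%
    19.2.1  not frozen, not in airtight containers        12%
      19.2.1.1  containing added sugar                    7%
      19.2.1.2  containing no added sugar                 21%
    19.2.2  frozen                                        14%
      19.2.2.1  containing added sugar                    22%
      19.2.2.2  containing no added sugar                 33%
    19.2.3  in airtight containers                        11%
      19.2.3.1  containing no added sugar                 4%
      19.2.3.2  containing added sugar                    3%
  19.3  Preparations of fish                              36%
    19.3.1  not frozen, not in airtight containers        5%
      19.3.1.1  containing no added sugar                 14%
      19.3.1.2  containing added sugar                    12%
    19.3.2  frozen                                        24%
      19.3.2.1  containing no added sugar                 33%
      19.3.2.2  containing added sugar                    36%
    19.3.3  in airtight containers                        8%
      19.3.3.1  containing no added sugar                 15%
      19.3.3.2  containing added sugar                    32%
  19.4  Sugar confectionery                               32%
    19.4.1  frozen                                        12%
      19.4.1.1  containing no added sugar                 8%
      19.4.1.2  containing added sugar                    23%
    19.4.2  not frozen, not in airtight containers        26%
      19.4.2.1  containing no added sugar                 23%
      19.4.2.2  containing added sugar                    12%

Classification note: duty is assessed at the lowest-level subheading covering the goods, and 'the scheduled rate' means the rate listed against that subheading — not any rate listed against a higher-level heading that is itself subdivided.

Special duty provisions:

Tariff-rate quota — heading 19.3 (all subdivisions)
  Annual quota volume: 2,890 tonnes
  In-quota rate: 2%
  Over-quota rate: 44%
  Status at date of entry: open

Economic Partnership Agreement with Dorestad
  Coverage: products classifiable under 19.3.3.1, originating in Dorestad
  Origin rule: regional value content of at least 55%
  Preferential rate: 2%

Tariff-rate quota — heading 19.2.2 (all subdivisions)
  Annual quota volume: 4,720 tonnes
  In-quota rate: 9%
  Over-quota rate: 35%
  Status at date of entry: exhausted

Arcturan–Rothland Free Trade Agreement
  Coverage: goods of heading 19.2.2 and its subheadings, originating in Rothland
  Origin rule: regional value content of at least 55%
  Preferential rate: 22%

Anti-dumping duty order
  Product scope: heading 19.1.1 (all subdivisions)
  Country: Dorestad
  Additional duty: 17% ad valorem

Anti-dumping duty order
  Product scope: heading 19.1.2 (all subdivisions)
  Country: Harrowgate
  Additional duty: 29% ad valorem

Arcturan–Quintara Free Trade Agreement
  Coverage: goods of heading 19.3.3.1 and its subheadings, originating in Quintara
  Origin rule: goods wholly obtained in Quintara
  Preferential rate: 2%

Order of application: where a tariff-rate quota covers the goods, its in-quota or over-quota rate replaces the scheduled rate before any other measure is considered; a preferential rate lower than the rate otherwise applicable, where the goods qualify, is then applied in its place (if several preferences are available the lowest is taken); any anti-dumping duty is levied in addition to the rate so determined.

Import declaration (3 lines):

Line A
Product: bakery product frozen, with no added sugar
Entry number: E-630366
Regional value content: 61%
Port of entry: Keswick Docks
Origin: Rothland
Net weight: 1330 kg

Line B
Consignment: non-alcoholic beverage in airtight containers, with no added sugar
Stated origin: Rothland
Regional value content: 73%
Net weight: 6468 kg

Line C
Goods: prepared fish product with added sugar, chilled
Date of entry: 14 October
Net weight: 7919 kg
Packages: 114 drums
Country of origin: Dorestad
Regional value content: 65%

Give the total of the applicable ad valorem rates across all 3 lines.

49%

Line A: bakery product → 19.2; frozen → 19.2.2; with no added sugar → 19.2.2.2. Scheduled 33%. quota on 19.2.2 exhausted → over-quota 35%; Rothland agreement on 19.2.2: RVC ≥ 55% → 22% available; preferential 22%. → 22%.
Line B: non-alcoholic beverage → 19.1; in airtight containers → 19.1.2; with no added sugar → 19.1.2.2. Scheduled 25%. Rothland agreement on 19.2.2: 19.1.2.2 not covered. → 25%.
Line C: prepared fish product → 19.3; chilled → 19.3.1; with added sugar → 19.3.1.2. Scheduled 12%. quota on 19.3 open → in-quota 2%; Dorestad agreement on 19.3.3.1: 19.3.1.2 not covered. → 2%.
Sum: 22% + 25% + 2% = 49%.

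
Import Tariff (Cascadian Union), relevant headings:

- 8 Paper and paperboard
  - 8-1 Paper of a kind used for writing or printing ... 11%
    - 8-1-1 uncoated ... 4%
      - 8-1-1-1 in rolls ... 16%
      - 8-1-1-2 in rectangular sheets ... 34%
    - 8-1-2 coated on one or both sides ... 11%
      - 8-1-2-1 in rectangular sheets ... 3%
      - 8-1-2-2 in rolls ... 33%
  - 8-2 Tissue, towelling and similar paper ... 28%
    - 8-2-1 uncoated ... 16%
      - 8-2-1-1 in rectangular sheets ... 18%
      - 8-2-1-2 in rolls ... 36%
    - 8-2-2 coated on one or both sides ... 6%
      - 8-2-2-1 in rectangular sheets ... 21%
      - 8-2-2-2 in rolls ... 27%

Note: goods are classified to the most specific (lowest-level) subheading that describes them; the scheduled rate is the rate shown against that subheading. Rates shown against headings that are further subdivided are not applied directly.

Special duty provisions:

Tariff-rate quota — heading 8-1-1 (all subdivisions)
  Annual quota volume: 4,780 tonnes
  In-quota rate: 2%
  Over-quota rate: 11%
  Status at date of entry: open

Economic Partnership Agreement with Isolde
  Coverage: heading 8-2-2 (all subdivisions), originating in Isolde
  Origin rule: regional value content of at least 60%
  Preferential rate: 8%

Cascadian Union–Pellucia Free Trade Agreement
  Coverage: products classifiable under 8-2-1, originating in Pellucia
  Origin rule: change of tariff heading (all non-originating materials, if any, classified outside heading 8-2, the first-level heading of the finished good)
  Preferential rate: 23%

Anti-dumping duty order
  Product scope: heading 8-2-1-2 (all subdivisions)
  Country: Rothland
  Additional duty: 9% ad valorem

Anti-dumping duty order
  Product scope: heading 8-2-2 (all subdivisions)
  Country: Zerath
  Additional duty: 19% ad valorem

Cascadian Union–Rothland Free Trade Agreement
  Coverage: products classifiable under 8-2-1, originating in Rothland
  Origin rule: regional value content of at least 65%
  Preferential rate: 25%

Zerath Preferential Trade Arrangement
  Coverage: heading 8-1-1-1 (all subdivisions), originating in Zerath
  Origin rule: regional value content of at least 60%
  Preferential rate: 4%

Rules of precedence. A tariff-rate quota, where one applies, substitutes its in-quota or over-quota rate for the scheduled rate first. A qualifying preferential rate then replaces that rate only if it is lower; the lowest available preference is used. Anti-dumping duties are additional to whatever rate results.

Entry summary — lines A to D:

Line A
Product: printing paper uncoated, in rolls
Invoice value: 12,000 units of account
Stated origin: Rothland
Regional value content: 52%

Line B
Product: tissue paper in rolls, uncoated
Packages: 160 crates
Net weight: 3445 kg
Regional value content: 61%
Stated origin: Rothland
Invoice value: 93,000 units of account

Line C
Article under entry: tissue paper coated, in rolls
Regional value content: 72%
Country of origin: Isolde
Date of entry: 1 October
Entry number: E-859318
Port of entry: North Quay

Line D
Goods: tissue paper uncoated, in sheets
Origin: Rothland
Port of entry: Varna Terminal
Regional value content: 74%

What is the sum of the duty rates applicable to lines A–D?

73%

Line A: printing paper → 8-1; uncoated → 8-1-1; in rolls → 8-1-1-1. Scheduled 16%. quota on 8-1-1 open → in-quota 2%; Rothland agreement on 8-2-1: 8-1-1-1 not covered. → 2%.
Line B: tissue paper → 8-2; uncoated → 8-2-1; in rolls → 8-2-1-2. Scheduled 36%. Rothland agreement on 8-2-1: RVC < 65%; anti-dumping (Rothland, 8-2-1-2): +9%; total 36% + 9% = 45%. → 45%.
Line C: tissue paper → 8-2; coated → 8-2-2; in rolls → 8-2-2-2. Scheduled 27%. Isolde agreement on 8-2-2: RVC ≥ 60% → 8% available; preferential 8%. → 8%.
Line D: tissue paper → 8-2; uncoated → 8-2-1; in sheets → 8-2-1-1. Scheduled 18%. Rothland agreement on 8-2-1: RVC ≥ 65% → 25% available; preference 25% not lower than 18% → no reduction. → 18%.
Sum: 2% + 45% + 8% + 18% = 73%.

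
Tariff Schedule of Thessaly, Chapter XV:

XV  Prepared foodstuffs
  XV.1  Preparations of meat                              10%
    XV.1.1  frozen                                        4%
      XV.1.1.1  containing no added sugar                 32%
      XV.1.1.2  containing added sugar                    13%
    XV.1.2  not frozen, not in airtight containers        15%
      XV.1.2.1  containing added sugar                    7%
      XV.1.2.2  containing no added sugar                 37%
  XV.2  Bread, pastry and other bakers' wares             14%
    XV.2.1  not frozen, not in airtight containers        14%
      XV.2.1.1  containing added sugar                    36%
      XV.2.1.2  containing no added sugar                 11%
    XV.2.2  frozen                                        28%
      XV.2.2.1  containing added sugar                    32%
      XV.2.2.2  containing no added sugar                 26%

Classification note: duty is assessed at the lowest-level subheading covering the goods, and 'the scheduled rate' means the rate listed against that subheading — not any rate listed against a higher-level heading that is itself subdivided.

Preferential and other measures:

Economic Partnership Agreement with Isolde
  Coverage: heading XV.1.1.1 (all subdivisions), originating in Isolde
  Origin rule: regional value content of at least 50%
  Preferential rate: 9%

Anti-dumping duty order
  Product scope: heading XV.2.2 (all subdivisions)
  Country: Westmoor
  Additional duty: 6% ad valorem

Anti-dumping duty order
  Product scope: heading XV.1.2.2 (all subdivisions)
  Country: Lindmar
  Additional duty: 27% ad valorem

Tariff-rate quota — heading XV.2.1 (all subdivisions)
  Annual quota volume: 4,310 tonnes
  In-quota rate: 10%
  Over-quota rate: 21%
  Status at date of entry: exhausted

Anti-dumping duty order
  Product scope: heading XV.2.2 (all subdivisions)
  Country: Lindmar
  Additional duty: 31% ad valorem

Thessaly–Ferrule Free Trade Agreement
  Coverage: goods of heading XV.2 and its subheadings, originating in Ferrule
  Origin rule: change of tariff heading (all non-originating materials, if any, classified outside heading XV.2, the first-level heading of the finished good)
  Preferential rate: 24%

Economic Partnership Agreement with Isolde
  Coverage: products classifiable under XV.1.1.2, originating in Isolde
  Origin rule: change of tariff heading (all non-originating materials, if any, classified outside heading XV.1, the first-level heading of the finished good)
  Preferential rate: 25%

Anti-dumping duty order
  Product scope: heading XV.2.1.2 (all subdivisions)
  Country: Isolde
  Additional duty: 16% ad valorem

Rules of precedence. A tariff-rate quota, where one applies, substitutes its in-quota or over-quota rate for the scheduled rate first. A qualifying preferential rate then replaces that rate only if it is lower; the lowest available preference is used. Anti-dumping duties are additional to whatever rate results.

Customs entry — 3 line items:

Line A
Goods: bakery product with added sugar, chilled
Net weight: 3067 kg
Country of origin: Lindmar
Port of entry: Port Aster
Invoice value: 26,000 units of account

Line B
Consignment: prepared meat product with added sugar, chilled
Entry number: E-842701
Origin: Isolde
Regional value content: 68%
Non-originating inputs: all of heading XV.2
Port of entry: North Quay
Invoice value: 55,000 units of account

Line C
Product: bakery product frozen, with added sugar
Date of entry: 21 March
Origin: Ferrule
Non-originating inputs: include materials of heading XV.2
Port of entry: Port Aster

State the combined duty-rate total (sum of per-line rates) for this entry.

60%

Line A: bakery product → XV.2; chilled → XV.2.1; with added sugar → XV.2.1.1. Scheduled 36%. quota on XV.2.1 exhausted → over-quota 21%. → 21%.
Line B: prepared meat product → XV.1; chilled → XV.1.2; with added sugar → XV.1.2.1. Scheduled 7%. Isolde agreement on XV.1.1.1: XV.1.2.1 not covered; Isolde agreement on XV.1.1.2: XV.1.2.1 not covered. → 7%.
Line C: bakery product → XV.2; frozen → XV.2.2; with added sugar → XV.2.2.1. Scheduled 32%. Ferrule agreement on XV.2: CTH not met. → 32%.
Sum: 21% + 7% + 32% = 60%.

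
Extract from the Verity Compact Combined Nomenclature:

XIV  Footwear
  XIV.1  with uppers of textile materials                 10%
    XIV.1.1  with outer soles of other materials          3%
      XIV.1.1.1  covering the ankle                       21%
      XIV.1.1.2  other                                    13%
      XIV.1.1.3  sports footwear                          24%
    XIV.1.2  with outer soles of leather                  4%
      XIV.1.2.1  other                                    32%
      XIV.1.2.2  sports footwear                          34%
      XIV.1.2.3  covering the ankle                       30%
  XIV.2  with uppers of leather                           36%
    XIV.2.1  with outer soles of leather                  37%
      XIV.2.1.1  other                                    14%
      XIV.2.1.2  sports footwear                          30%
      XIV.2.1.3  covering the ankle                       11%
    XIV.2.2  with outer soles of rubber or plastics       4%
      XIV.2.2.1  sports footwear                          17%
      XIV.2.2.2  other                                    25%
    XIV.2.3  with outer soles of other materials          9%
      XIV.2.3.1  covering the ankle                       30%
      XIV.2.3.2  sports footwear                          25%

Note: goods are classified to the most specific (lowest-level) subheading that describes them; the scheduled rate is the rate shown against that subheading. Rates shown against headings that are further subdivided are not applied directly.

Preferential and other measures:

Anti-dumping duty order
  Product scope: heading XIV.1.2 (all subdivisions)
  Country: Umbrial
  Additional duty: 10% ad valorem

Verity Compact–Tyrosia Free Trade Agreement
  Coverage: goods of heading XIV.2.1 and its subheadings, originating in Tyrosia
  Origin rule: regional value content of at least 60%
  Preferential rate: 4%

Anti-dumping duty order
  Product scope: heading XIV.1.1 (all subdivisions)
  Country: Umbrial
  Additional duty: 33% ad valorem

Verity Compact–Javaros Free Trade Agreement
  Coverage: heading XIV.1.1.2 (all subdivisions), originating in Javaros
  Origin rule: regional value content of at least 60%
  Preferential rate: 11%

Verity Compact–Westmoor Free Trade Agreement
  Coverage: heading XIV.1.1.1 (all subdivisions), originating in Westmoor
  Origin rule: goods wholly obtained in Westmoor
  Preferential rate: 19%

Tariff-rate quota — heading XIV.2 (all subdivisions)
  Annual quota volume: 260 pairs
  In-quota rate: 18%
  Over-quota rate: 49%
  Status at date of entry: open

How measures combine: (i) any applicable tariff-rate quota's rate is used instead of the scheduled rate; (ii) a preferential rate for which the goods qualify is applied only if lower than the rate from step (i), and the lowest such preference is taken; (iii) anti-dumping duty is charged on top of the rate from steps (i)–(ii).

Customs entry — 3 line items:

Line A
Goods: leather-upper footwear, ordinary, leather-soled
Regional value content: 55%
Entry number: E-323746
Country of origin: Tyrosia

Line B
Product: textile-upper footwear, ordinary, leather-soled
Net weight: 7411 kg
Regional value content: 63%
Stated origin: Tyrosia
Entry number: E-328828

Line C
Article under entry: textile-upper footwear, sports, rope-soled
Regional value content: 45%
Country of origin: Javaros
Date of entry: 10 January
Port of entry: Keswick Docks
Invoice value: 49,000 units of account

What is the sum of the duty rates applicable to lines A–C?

74%

Line A: leather-upper → XIV.2; leather-soled → XIV.2.1; ordinary → XIV.2.1.1. Scheduled 14%. quota on XIV.2 open → in-quota 18%; Tyrosia agreement on XIV.2.1: RVC < 60%. → 18%.
Line B: textile-upper → XIV.1; leather-soled → XIV.1.2; ordinary → XIV.1.2.1. Scheduled 32%. Tyrosia agreement on XIV.2.1: XIV.1.2.1 not covered. → 32%.
Line C: textile-upper → XIV.1; rope-soled → XIV.1.1; sports → XIV.1.1.3. Scheduled 24%. Javaros agreement on XIV.1.1.2: XIV.1.1.3 not covered. → 24%.
Sum: 18% + 32% + 24% = 74%.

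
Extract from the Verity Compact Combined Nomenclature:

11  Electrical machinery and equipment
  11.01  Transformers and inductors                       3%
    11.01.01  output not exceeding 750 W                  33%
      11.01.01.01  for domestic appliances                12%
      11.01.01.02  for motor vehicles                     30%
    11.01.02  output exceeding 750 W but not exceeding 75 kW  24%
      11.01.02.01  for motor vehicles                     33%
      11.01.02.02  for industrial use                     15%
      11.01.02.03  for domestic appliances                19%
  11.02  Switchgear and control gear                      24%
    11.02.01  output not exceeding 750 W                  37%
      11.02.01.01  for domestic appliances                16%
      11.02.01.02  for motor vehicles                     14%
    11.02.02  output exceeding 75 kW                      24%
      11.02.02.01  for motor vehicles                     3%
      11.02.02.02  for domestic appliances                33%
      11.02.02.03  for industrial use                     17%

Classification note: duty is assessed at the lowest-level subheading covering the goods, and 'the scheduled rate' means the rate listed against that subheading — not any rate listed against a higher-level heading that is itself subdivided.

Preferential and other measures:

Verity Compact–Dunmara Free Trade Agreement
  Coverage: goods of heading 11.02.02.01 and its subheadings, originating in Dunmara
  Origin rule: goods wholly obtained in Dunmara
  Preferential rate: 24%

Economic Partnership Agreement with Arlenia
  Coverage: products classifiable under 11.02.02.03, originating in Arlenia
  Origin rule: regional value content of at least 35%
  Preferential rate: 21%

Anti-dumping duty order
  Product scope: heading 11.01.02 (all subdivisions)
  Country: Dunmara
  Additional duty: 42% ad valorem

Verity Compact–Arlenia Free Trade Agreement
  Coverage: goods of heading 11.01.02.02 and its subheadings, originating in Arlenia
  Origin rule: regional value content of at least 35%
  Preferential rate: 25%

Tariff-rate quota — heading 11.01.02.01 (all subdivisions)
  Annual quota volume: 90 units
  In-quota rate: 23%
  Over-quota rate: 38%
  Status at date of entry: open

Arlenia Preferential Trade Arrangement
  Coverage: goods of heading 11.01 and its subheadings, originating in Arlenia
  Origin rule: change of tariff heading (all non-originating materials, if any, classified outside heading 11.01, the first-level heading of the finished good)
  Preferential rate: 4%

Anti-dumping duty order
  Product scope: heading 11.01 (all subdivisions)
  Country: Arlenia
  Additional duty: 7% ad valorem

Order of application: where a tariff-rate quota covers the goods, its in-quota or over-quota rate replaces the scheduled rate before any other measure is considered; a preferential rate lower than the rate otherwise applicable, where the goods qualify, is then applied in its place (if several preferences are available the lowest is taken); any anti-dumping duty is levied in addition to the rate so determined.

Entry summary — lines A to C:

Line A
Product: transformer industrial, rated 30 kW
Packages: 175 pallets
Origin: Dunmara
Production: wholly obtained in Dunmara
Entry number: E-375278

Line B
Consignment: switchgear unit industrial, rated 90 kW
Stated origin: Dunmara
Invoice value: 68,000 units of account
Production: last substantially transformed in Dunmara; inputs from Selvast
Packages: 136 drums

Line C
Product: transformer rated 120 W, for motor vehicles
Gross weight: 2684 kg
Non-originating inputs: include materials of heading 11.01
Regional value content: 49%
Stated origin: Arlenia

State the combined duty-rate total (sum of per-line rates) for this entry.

111%

Line A: transformer → 11.01; rated 30 kW → 11.01.02; industrial → 11.01.02.02. Scheduled 15%. Dunmara agreement on 11.02.02.01: 11.01.02.02 not covered; anti-dumping (Dunmara, 11.01.02): +42%; total 15% + 42% = 57%. → 57%.
Line B: switchgear unit → 11.02; rated 90 kW → 11.02.02; industrial → 11.02.02.03. Scheduled 17%. Dunmara agreement on 11.02.02.01: 11.02.02.03 not covered. → 17%.
Line C: transformer → 11.01; rated 120 W → 11.01.01; for motor vehicles → 11.01.01.02. Scheduled 30%. Arlenia agreement on 11.02.02.03: 11.01.01.02 not covered; Arlenia agreement on 11.01.02.02: 11.01.01.02 not covered; Arlenia agreement on 11.01: CTH not met; anti-dumping (Arlenia, 11.01): +7%; total 30% + 7% = 37%. → 37%.
Sum: 57% + 17% + 37% = 111%.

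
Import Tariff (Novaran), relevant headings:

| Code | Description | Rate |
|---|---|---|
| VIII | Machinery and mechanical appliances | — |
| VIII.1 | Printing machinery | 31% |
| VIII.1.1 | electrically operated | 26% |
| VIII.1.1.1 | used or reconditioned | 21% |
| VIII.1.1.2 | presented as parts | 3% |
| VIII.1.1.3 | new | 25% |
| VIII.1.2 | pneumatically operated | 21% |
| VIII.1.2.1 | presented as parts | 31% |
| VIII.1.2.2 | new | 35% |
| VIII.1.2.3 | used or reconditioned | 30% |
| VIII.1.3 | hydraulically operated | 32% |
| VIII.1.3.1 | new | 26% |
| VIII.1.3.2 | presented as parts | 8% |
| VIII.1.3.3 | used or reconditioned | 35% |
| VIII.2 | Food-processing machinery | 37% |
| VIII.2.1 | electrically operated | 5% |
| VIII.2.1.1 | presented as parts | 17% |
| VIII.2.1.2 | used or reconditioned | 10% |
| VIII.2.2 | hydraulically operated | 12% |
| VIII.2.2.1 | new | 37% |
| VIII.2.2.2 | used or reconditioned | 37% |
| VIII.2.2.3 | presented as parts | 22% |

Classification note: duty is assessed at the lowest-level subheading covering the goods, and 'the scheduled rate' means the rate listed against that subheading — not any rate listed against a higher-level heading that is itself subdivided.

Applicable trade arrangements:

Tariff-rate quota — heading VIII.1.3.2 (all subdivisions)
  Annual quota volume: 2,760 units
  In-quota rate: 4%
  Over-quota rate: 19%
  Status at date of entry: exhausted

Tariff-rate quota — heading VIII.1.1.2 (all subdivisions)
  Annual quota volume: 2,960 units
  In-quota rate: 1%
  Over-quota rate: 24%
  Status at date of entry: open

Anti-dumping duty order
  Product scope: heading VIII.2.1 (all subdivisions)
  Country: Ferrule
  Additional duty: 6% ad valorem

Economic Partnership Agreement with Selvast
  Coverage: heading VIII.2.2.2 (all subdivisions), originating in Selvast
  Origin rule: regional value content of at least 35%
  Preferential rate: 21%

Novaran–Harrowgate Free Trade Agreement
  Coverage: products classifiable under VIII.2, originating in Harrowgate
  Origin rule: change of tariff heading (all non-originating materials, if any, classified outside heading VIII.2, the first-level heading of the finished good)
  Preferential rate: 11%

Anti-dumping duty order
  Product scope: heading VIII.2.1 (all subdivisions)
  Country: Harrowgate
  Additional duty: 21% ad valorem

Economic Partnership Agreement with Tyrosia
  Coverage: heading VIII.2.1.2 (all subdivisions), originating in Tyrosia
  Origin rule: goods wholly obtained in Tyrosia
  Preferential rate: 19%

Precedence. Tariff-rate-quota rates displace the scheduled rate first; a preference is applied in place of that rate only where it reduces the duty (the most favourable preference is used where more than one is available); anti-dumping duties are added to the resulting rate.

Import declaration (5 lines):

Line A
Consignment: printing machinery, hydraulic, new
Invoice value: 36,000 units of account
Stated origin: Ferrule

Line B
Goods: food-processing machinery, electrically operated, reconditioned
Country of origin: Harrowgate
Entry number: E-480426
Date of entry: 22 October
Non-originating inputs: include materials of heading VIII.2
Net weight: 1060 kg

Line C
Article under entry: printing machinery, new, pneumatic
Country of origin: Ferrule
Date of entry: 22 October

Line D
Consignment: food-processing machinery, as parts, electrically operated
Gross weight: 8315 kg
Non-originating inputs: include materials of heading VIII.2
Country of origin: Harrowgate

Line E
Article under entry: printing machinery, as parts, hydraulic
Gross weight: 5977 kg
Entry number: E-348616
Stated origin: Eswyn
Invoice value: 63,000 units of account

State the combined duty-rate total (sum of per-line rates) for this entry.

149%

Line A: printing → VIII.1; hydraulic → VIII.1.3; new → VIII.1.3.1. Scheduled 26%. No special measure applies. → 26%.
Line B: food-processing → VIII.2; electrically operated → VIII.2.1; reconditioned → VIII.2.1.2. Scheduled 10%. Harrowgate agreement on VIII.2: CTH not met; anti-dumping (Harrowgate, VIII.2.1): +21%; total 10% + 21% = 31%. → 31%.
Line C: printing → VIII.1; pneumatic → VIII.1.2; new → VIII.1.2.2. Scheduled 35%. No special measure applies. → 35%.
Line D: food-processing → VIII.2; electrically operated → VIII.2.1; as parts → VIII.2.1.1. Scheduled 17%. Harrowgate agreement on VIII.2: CTH not met; anti-dumping (Harrowgate, VIII.2.1): +21%; total 17% + 21% = 38%. → 38%.
Line E: printing → VIII.1; hydraulic → VIII.1.3; as parts → VIII.1.3.2. Scheduled 8%. quota on VIII.1.3.2 exhausted → over-quota 19%. → 19%.
Sum: 26% + 31% + 35% + 38% + 19% = 149%.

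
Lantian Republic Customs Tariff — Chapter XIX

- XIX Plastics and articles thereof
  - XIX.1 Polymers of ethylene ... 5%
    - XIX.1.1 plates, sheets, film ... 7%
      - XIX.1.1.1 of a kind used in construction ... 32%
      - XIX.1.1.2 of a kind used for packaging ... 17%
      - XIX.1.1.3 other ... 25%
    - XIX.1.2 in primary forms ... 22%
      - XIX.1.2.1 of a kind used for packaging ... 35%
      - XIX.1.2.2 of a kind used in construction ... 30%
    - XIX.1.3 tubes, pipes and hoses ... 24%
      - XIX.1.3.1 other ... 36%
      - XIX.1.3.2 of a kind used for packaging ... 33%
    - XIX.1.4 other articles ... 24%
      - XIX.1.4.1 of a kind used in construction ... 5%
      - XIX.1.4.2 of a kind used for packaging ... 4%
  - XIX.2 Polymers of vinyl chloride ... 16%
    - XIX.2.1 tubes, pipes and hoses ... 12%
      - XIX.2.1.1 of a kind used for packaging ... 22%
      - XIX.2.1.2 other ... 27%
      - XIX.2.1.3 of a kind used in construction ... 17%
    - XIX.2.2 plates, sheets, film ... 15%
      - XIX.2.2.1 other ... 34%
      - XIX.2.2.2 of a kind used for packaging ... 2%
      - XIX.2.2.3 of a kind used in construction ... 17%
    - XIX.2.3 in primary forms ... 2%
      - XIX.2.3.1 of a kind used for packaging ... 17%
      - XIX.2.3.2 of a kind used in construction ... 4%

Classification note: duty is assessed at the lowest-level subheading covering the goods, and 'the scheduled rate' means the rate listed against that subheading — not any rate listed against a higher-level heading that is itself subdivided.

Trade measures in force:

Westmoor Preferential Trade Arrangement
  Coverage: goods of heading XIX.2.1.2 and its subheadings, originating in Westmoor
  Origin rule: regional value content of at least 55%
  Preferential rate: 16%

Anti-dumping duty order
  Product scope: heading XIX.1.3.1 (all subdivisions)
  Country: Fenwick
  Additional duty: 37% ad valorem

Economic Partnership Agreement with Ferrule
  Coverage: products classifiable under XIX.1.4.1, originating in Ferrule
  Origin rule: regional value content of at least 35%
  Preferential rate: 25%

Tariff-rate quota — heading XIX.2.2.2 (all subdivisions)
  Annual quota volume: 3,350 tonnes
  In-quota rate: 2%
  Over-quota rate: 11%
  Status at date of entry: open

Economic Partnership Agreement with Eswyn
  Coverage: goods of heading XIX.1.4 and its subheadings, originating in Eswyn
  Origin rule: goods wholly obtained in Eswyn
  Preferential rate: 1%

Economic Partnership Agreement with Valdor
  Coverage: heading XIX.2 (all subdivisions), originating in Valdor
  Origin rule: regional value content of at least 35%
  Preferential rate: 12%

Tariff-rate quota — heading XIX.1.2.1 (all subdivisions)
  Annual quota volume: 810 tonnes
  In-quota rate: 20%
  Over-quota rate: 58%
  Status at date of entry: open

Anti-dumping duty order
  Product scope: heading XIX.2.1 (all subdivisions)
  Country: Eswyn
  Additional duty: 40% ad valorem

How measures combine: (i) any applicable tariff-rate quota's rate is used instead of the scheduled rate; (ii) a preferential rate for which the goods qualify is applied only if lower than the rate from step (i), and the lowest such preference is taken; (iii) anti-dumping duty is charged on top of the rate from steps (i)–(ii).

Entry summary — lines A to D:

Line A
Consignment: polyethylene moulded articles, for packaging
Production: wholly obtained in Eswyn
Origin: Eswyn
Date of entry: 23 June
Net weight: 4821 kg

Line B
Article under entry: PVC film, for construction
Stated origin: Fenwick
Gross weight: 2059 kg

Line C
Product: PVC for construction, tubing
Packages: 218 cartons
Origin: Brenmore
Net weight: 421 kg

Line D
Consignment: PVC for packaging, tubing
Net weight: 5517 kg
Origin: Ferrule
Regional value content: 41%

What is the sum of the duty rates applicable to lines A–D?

Line A: polyethylene → XIX.1; moulded articles → XIX.1.4; for packaging → XIX.1.4.2. Scheduled 4%. Eswyn agreement on XIX.1.4: wholly obtained → 1% available; preferential 1%. → 1%.
Line B: PVC → XIX.2; film → XIX.2.2; for construction → XIX.2.2.3. Scheduled 17%. No special measure applies. → 17%.
Line C: PVC → XIX.2; tubing → XIX.2.1; for construction → XIX.2.1.3. Scheduled 17%. No special measure applies. → 17%.
Line D: PVC → XIX.2; tubing → XIX.2.1; for packaging → XIX.2.1.1. Scheduled 22%. Ferrule agreement on XIX.1.4.1: XIX.2.1.1 not covered. → 22%.
Sum: 1% + 17% + 17% + 22% = 57%.

57%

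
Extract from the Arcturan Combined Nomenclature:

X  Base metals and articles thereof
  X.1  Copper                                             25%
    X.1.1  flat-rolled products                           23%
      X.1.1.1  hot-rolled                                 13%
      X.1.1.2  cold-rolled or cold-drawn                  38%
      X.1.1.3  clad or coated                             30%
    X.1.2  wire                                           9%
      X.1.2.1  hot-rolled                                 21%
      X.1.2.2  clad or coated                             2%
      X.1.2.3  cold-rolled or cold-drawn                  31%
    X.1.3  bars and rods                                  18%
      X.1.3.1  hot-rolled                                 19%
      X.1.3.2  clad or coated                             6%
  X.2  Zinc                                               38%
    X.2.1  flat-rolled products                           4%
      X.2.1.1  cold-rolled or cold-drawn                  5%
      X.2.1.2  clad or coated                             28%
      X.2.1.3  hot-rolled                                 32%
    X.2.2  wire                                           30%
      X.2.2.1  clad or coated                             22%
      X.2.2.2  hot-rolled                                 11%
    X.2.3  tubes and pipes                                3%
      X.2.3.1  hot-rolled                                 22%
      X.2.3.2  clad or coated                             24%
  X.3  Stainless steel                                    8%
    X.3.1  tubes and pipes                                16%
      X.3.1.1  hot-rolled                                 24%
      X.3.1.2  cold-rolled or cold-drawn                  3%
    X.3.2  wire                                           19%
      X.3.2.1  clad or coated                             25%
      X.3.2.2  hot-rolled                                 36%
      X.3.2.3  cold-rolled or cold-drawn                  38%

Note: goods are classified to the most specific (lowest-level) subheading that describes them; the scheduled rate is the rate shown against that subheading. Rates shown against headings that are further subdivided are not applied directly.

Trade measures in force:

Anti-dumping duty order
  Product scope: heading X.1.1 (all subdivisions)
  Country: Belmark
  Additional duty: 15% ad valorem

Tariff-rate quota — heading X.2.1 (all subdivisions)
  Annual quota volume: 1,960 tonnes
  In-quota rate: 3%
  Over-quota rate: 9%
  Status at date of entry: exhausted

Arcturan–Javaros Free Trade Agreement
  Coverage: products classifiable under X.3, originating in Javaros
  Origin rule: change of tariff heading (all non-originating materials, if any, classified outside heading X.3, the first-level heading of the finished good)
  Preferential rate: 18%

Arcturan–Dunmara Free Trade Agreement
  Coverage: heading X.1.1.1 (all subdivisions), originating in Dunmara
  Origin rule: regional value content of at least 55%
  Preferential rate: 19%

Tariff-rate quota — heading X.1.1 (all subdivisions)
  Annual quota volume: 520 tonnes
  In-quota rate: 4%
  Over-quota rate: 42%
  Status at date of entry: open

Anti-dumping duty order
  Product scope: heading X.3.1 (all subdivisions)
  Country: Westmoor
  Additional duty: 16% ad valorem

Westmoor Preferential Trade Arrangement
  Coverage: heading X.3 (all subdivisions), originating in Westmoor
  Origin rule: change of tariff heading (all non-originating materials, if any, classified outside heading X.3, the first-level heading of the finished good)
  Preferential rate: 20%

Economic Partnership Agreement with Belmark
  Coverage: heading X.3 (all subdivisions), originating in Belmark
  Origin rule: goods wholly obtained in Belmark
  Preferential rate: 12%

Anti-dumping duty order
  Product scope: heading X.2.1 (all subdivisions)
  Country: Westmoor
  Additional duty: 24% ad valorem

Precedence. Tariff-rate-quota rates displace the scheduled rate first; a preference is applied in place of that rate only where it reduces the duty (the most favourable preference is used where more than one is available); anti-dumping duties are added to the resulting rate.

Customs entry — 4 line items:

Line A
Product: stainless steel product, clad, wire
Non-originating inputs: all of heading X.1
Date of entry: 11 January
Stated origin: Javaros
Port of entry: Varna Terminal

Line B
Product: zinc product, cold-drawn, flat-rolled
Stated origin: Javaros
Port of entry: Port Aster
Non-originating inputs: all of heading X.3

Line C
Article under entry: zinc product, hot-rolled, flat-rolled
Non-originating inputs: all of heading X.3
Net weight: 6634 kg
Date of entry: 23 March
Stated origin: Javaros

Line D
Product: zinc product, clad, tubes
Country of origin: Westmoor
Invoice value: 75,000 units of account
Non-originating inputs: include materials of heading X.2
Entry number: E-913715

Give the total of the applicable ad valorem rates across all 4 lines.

60%

Line A: stainless steel → X.3; wire → X.3.2; clad → X.3.2.1. Scheduled 25%. Javaros agreement on X.3: CTH met → 18% available; preferential 18%. → 18%.
Line B: zinc → X.2; flat-rolled → X.2.1; cold-drawn → X.2.1.1. Scheduled 5%. quota on X.2.1 exhausted → over-quota 9%; Javaros agreement on X.3: X.2.1.1 not covered. → 9%.
Line C: zinc → X.2; flat-rolled → X.2.1; hot-rolled → X.2.1.3. Scheduled 32%. quota on X.2.1 exhausted → over-quota 9%; Javaros agreement on X.3: X.2.1.3 not covered. → 9%.
Line D: zinc → X.2; tubes → X.2.3; clad → X.2.3.2. Scheduled 24%. Westmoor agreement on X.3: X.2.3.2 not covered. → 24%.
Sum: 18% + 9% + 9% + 24% = 60%.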